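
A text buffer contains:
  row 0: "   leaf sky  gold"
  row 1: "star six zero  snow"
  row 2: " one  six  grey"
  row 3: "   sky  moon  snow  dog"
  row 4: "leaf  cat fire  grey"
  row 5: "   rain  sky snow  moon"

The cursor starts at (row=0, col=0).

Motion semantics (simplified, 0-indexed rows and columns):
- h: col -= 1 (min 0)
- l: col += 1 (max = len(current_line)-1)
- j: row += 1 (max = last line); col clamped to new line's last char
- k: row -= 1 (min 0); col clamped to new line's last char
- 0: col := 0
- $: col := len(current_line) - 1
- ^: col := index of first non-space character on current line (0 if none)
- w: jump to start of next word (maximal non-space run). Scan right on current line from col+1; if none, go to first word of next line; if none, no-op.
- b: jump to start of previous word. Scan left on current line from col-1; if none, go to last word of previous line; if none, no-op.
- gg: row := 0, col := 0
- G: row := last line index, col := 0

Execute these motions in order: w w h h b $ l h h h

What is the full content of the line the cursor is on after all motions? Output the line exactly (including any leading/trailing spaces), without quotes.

After 1 (w): row=0 col=3 char='l'
After 2 (w): row=0 col=8 char='s'
After 3 (h): row=0 col=7 char='_'
After 4 (h): row=0 col=6 char='f'
After 5 (b): row=0 col=3 char='l'
After 6 ($): row=0 col=16 char='d'
After 7 (l): row=0 col=16 char='d'
After 8 (h): row=0 col=15 char='l'
After 9 (h): row=0 col=14 char='o'
After 10 (h): row=0 col=13 char='g'

Answer:    leaf sky  gold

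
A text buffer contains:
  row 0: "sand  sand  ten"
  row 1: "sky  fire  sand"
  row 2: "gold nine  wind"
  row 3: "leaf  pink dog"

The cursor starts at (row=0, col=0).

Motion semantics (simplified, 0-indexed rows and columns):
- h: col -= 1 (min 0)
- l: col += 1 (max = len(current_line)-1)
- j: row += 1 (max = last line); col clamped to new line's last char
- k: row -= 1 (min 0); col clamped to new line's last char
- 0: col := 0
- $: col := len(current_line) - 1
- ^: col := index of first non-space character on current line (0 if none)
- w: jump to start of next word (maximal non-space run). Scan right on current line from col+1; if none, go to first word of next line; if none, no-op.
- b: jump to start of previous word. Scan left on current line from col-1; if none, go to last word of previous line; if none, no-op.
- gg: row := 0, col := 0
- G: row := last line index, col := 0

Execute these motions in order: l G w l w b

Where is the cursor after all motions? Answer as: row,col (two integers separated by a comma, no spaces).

After 1 (l): row=0 col=1 char='a'
After 2 (G): row=3 col=0 char='l'
After 3 (w): row=3 col=6 char='p'
After 4 (l): row=3 col=7 char='i'
After 5 (w): row=3 col=11 char='d'
After 6 (b): row=3 col=6 char='p'

Answer: 3,6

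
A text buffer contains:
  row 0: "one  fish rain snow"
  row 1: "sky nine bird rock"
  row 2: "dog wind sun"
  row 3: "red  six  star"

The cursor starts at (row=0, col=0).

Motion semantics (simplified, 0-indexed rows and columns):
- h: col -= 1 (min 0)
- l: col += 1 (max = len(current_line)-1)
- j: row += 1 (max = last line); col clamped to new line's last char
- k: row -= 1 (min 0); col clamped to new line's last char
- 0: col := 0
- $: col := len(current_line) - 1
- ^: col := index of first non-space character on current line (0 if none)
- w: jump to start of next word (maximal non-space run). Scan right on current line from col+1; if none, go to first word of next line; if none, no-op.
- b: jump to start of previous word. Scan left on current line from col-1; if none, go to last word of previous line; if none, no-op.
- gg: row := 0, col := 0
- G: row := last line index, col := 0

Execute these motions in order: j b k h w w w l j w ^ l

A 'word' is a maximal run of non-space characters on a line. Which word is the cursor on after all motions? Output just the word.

Answer: dog

Derivation:
After 1 (j): row=1 col=0 char='s'
After 2 (b): row=0 col=15 char='s'
After 3 (k): row=0 col=15 char='s'
After 4 (h): row=0 col=14 char='_'
After 5 (w): row=0 col=15 char='s'
After 6 (w): row=1 col=0 char='s'
After 7 (w): row=1 col=4 char='n'
After 8 (l): row=1 col=5 char='i'
After 9 (j): row=2 col=5 char='i'
After 10 (w): row=2 col=9 char='s'
After 11 (^): row=2 col=0 char='d'
After 12 (l): row=2 col=1 char='o'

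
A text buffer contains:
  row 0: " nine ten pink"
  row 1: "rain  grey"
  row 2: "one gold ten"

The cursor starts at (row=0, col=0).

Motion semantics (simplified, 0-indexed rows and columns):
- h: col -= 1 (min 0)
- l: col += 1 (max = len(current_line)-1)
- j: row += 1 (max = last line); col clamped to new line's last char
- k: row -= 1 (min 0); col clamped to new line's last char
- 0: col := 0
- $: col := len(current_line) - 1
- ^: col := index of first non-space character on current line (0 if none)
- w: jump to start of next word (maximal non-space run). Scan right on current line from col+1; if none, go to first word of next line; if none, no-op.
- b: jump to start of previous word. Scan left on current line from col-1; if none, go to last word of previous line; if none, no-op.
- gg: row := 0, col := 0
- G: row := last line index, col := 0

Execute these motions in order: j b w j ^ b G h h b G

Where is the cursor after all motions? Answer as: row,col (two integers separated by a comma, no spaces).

Answer: 2,0

Derivation:
After 1 (j): row=1 col=0 char='r'
After 2 (b): row=0 col=10 char='p'
After 3 (w): row=1 col=0 char='r'
After 4 (j): row=2 col=0 char='o'
After 5 (^): row=2 col=0 char='o'
After 6 (b): row=1 col=6 char='g'
After 7 (G): row=2 col=0 char='o'
After 8 (h): row=2 col=0 char='o'
After 9 (h): row=2 col=0 char='o'
After 10 (b): row=1 col=6 char='g'
After 11 (G): row=2 col=0 char='o'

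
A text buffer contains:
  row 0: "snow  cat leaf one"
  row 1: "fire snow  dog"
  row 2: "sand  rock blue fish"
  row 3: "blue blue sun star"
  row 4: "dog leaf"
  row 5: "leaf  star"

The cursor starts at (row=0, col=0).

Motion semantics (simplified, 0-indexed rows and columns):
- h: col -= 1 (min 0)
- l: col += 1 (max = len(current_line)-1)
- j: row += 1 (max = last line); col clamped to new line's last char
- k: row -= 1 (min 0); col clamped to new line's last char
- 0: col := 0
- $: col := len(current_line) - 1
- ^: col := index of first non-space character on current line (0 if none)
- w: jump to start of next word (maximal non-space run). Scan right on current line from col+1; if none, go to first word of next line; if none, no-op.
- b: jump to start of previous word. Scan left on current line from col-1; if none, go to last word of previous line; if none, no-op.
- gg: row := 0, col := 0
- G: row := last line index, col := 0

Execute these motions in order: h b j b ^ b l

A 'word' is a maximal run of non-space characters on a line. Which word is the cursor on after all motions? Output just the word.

After 1 (h): row=0 col=0 char='s'
After 2 (b): row=0 col=0 char='s'
After 3 (j): row=1 col=0 char='f'
After 4 (b): row=0 col=15 char='o'
After 5 (^): row=0 col=0 char='s'
After 6 (b): row=0 col=0 char='s'
After 7 (l): row=0 col=1 char='n'

Answer: snow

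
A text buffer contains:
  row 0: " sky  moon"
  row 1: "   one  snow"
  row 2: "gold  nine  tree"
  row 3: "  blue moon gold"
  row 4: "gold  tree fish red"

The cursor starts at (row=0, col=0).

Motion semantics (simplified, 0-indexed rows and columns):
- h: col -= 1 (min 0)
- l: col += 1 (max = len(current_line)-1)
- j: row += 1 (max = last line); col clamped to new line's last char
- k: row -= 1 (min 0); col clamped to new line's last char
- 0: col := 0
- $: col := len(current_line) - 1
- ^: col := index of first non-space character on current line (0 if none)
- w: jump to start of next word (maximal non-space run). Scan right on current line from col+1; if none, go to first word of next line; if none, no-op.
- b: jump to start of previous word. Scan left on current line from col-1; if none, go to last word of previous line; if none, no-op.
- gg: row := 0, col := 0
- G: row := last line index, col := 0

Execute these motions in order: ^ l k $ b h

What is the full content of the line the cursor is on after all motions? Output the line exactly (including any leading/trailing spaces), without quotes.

Answer:  sky  moon

Derivation:
After 1 (^): row=0 col=1 char='s'
After 2 (l): row=0 col=2 char='k'
After 3 (k): row=0 col=2 char='k'
After 4 ($): row=0 col=9 char='n'
After 5 (b): row=0 col=6 char='m'
After 6 (h): row=0 col=5 char='_'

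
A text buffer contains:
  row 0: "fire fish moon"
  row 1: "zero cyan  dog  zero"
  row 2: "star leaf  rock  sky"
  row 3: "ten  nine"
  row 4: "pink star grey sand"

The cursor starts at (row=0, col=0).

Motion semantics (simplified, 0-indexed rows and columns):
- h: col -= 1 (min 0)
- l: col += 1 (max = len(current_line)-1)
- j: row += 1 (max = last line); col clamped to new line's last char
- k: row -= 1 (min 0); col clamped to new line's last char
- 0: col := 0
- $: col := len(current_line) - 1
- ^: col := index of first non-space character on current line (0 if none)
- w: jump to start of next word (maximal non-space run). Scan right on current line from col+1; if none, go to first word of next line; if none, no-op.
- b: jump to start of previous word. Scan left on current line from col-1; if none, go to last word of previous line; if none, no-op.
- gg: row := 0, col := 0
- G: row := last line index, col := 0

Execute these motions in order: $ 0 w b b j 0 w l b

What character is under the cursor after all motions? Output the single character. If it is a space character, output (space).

After 1 ($): row=0 col=13 char='n'
After 2 (0): row=0 col=0 char='f'
After 3 (w): row=0 col=5 char='f'
After 4 (b): row=0 col=0 char='f'
After 5 (b): row=0 col=0 char='f'
After 6 (j): row=1 col=0 char='z'
After 7 (0): row=1 col=0 char='z'
After 8 (w): row=1 col=5 char='c'
After 9 (l): row=1 col=6 char='y'
After 10 (b): row=1 col=5 char='c'

Answer: c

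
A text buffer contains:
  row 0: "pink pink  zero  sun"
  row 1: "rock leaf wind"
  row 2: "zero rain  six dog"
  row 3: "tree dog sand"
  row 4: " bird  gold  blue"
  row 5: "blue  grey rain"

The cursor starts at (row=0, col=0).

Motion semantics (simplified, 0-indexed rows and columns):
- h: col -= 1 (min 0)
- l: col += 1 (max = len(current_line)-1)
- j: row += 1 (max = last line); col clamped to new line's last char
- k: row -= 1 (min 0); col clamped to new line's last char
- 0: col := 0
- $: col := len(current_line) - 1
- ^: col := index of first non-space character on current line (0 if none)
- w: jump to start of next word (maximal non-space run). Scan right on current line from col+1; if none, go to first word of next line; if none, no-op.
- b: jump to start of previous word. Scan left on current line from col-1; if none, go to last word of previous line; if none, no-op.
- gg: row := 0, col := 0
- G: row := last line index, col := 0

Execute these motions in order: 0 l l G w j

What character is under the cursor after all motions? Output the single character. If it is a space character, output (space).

After 1 (0): row=0 col=0 char='p'
After 2 (l): row=0 col=1 char='i'
After 3 (l): row=0 col=2 char='n'
After 4 (G): row=5 col=0 char='b'
After 5 (w): row=5 col=6 char='g'
After 6 (j): row=5 col=6 char='g'

Answer: g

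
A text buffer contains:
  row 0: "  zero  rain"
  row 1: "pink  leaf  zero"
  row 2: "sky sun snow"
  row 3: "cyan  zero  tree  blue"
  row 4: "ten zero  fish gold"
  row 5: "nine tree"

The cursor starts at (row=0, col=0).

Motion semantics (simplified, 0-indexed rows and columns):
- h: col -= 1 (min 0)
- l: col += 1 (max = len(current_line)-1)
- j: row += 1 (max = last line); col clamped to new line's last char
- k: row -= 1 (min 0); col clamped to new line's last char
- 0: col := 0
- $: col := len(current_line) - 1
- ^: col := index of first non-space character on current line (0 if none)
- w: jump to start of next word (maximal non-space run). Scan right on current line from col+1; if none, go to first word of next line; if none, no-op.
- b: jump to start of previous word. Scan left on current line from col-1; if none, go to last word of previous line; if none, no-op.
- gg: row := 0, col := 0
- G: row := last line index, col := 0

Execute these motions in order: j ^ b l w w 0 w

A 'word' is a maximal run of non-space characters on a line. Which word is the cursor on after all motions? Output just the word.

After 1 (j): row=1 col=0 char='p'
After 2 (^): row=1 col=0 char='p'
After 3 (b): row=0 col=8 char='r'
After 4 (l): row=0 col=9 char='a'
After 5 (w): row=1 col=0 char='p'
After 6 (w): row=1 col=6 char='l'
After 7 (0): row=1 col=0 char='p'
After 8 (w): row=1 col=6 char='l'

Answer: leaf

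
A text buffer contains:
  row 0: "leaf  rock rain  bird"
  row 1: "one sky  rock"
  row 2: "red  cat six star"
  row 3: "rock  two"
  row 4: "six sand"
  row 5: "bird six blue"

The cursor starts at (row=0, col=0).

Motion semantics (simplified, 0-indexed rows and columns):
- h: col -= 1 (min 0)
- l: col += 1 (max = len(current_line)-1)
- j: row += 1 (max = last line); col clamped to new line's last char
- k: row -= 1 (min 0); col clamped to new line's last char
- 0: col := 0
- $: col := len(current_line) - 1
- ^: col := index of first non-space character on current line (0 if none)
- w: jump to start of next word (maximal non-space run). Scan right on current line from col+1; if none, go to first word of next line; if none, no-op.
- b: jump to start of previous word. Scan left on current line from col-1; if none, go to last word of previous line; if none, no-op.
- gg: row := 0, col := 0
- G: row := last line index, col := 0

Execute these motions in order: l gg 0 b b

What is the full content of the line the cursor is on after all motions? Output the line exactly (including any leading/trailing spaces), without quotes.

Answer: leaf  rock rain  bird

Derivation:
After 1 (l): row=0 col=1 char='e'
After 2 (gg): row=0 col=0 char='l'
After 3 (0): row=0 col=0 char='l'
After 4 (b): row=0 col=0 char='l'
After 5 (b): row=0 col=0 char='l'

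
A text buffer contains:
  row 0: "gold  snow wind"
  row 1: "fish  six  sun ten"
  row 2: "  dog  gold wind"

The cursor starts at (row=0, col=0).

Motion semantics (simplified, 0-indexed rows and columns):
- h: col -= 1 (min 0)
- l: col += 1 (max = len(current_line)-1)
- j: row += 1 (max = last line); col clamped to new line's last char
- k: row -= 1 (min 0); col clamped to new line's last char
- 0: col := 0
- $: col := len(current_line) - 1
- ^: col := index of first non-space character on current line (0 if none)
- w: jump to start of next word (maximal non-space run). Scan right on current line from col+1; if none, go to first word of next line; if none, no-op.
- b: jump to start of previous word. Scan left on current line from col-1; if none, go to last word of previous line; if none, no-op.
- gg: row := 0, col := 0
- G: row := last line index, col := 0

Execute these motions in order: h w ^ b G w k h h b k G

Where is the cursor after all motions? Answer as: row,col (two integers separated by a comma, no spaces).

Answer: 2,0

Derivation:
After 1 (h): row=0 col=0 char='g'
After 2 (w): row=0 col=6 char='s'
After 3 (^): row=0 col=0 char='g'
After 4 (b): row=0 col=0 char='g'
After 5 (G): row=2 col=0 char='_'
After 6 (w): row=2 col=2 char='d'
After 7 (k): row=1 col=2 char='s'
After 8 (h): row=1 col=1 char='i'
After 9 (h): row=1 col=0 char='f'
After 10 (b): row=0 col=11 char='w'
After 11 (k): row=0 col=11 char='w'
After 12 (G): row=2 col=0 char='_'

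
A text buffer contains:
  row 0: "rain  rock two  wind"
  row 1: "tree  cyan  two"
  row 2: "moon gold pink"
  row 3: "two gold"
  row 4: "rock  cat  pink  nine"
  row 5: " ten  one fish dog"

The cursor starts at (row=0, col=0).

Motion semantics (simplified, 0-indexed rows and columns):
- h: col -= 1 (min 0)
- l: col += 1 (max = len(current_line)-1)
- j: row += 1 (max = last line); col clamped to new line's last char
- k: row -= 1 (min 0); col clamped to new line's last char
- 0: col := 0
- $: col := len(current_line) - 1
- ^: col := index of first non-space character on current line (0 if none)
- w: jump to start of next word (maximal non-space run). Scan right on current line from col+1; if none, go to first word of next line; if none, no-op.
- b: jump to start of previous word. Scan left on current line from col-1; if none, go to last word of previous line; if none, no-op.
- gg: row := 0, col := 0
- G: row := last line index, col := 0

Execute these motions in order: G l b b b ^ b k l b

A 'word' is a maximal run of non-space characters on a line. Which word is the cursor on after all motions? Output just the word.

Answer: moon

Derivation:
After 1 (G): row=5 col=0 char='_'
After 2 (l): row=5 col=1 char='t'
After 3 (b): row=4 col=17 char='n'
After 4 (b): row=4 col=11 char='p'
After 5 (b): row=4 col=6 char='c'
After 6 (^): row=4 col=0 char='r'
After 7 (b): row=3 col=4 char='g'
After 8 (k): row=2 col=4 char='_'
After 9 (l): row=2 col=5 char='g'
After 10 (b): row=2 col=0 char='m'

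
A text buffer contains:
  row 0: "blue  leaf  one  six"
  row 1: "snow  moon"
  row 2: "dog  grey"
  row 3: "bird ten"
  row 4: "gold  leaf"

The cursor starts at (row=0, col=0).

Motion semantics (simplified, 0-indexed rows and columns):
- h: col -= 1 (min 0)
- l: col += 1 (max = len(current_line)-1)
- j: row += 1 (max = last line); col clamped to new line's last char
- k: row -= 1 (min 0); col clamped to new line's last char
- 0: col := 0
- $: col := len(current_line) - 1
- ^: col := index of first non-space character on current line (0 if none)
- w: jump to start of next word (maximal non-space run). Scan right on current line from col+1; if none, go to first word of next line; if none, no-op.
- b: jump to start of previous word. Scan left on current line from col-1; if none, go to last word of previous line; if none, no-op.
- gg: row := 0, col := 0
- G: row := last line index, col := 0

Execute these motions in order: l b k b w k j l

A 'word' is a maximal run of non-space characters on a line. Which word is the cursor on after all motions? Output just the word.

After 1 (l): row=0 col=1 char='l'
After 2 (b): row=0 col=0 char='b'
After 3 (k): row=0 col=0 char='b'
After 4 (b): row=0 col=0 char='b'
After 5 (w): row=0 col=6 char='l'
After 6 (k): row=0 col=6 char='l'
After 7 (j): row=1 col=6 char='m'
After 8 (l): row=1 col=7 char='o'

Answer: moon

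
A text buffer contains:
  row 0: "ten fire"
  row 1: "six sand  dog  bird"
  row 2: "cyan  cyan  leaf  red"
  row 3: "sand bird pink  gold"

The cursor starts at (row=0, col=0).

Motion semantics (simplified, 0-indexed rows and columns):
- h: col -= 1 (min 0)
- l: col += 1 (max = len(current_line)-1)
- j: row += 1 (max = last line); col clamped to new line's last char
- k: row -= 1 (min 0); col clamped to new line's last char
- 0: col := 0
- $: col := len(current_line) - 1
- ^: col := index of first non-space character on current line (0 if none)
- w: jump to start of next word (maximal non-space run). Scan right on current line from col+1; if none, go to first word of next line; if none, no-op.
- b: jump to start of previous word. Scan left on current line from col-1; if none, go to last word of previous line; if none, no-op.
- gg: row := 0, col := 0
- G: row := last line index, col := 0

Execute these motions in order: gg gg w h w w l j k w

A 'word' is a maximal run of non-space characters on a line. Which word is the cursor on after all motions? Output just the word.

Answer: sand

Derivation:
After 1 (gg): row=0 col=0 char='t'
After 2 (gg): row=0 col=0 char='t'
After 3 (w): row=0 col=4 char='f'
After 4 (h): row=0 col=3 char='_'
After 5 (w): row=0 col=4 char='f'
After 6 (w): row=1 col=0 char='s'
After 7 (l): row=1 col=1 char='i'
After 8 (j): row=2 col=1 char='y'
After 9 (k): row=1 col=1 char='i'
After 10 (w): row=1 col=4 char='s'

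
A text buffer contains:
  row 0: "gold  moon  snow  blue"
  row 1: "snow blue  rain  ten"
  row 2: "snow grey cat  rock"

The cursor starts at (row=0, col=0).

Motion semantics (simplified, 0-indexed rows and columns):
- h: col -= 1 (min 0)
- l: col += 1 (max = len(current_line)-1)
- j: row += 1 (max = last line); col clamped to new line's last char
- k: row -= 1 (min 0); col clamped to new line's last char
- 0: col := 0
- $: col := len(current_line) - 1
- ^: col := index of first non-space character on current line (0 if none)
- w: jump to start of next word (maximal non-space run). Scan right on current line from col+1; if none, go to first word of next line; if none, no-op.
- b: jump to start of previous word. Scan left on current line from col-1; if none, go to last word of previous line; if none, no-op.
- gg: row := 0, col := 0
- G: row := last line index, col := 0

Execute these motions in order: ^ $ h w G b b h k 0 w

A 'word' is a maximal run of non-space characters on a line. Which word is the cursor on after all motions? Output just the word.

After 1 (^): row=0 col=0 char='g'
After 2 ($): row=0 col=21 char='e'
After 3 (h): row=0 col=20 char='u'
After 4 (w): row=1 col=0 char='s'
After 5 (G): row=2 col=0 char='s'
After 6 (b): row=1 col=17 char='t'
After 7 (b): row=1 col=11 char='r'
After 8 (h): row=1 col=10 char='_'
After 9 (k): row=0 col=10 char='_'
After 10 (0): row=0 col=0 char='g'
After 11 (w): row=0 col=6 char='m'

Answer: moon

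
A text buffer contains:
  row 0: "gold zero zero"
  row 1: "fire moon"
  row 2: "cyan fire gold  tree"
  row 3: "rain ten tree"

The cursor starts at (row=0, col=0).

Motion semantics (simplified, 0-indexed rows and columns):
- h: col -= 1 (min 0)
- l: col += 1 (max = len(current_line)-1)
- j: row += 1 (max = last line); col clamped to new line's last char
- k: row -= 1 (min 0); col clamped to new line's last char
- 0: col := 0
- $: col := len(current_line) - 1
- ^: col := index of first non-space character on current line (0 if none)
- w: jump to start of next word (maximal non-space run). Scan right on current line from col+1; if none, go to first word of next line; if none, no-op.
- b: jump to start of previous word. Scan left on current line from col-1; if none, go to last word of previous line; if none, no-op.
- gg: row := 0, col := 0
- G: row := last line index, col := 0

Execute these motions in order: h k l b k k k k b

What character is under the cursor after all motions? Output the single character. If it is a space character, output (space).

After 1 (h): row=0 col=0 char='g'
After 2 (k): row=0 col=0 char='g'
After 3 (l): row=0 col=1 char='o'
After 4 (b): row=0 col=0 char='g'
After 5 (k): row=0 col=0 char='g'
After 6 (k): row=0 col=0 char='g'
After 7 (k): row=0 col=0 char='g'
After 8 (k): row=0 col=0 char='g'
After 9 (b): row=0 col=0 char='g'

Answer: g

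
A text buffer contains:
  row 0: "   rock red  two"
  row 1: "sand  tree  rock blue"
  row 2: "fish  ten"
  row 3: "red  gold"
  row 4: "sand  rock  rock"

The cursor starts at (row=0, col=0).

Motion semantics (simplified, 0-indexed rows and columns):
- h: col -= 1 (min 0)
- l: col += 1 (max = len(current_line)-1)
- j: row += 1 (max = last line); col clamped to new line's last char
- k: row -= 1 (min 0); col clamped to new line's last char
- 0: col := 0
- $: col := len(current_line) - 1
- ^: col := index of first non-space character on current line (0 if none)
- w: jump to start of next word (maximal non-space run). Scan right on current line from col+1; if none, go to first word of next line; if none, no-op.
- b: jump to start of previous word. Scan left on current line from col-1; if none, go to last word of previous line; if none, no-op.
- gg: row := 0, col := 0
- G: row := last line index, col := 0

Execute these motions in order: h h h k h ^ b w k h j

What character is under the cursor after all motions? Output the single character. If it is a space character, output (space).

Answer: r

Derivation:
After 1 (h): row=0 col=0 char='_'
After 2 (h): row=0 col=0 char='_'
After 3 (h): row=0 col=0 char='_'
After 4 (k): row=0 col=0 char='_'
After 5 (h): row=0 col=0 char='_'
After 6 (^): row=0 col=3 char='r'
After 7 (b): row=0 col=3 char='r'
After 8 (w): row=0 col=8 char='r'
After 9 (k): row=0 col=8 char='r'
After 10 (h): row=0 col=7 char='_'
After 11 (j): row=1 col=7 char='r'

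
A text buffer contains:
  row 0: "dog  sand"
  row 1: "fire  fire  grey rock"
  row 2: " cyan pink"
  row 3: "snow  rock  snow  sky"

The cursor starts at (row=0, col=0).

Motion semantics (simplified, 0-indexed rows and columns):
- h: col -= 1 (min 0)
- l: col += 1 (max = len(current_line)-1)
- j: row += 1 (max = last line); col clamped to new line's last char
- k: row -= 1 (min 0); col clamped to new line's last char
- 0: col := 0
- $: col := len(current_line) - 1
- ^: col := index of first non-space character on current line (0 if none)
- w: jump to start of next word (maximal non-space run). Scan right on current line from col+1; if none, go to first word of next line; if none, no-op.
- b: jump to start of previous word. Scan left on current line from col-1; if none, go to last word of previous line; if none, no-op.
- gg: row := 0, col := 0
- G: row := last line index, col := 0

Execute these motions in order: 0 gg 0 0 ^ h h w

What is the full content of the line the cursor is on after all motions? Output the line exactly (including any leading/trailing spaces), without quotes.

After 1 (0): row=0 col=0 char='d'
After 2 (gg): row=0 col=0 char='d'
After 3 (0): row=0 col=0 char='d'
After 4 (0): row=0 col=0 char='d'
After 5 (^): row=0 col=0 char='d'
After 6 (h): row=0 col=0 char='d'
After 7 (h): row=0 col=0 char='d'
After 8 (w): row=0 col=5 char='s'

Answer: dog  sand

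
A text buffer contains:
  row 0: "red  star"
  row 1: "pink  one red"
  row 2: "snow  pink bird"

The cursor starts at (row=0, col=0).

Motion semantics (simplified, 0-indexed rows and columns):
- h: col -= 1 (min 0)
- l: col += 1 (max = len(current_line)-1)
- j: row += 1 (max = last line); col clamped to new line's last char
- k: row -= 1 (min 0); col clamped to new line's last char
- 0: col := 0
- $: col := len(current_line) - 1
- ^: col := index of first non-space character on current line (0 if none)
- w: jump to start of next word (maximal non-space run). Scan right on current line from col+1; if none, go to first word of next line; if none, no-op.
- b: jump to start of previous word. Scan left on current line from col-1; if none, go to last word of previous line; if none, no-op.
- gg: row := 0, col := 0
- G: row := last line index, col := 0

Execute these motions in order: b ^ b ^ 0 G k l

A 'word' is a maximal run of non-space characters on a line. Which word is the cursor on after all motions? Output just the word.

After 1 (b): row=0 col=0 char='r'
After 2 (^): row=0 col=0 char='r'
After 3 (b): row=0 col=0 char='r'
After 4 (^): row=0 col=0 char='r'
After 5 (0): row=0 col=0 char='r'
After 6 (G): row=2 col=0 char='s'
After 7 (k): row=1 col=0 char='p'
After 8 (l): row=1 col=1 char='i'

Answer: pink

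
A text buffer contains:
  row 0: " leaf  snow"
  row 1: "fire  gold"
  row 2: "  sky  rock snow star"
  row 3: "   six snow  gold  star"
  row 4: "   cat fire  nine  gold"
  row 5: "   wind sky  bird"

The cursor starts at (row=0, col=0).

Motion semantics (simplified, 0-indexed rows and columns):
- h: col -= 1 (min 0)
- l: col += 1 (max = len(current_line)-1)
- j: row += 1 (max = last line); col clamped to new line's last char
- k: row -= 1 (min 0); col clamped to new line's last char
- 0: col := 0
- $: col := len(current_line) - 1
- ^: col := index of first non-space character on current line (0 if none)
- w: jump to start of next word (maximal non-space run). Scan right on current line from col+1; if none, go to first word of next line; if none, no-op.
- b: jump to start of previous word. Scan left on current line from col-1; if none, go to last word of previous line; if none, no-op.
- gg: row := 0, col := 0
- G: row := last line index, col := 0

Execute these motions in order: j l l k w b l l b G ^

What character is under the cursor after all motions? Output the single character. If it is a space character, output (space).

After 1 (j): row=1 col=0 char='f'
After 2 (l): row=1 col=1 char='i'
After 3 (l): row=1 col=2 char='r'
After 4 (k): row=0 col=2 char='e'
After 5 (w): row=0 col=7 char='s'
After 6 (b): row=0 col=1 char='l'
After 7 (l): row=0 col=2 char='e'
After 8 (l): row=0 col=3 char='a'
After 9 (b): row=0 col=1 char='l'
After 10 (G): row=5 col=0 char='_'
After 11 (^): row=5 col=3 char='w'

Answer: w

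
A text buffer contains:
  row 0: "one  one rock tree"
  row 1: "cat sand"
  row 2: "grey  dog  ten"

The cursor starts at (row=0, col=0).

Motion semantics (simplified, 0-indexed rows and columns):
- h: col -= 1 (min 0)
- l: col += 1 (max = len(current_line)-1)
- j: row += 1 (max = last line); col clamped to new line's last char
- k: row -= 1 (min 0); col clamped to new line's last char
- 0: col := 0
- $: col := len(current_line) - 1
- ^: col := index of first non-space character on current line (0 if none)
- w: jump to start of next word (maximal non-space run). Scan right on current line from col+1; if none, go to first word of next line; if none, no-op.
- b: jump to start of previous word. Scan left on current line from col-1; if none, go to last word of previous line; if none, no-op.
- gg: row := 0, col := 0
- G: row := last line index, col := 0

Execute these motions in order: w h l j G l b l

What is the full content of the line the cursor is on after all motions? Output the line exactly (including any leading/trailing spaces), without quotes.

Answer: grey  dog  ten

Derivation:
After 1 (w): row=0 col=5 char='o'
After 2 (h): row=0 col=4 char='_'
After 3 (l): row=0 col=5 char='o'
After 4 (j): row=1 col=5 char='a'
After 5 (G): row=2 col=0 char='g'
After 6 (l): row=2 col=1 char='r'
After 7 (b): row=2 col=0 char='g'
After 8 (l): row=2 col=1 char='r'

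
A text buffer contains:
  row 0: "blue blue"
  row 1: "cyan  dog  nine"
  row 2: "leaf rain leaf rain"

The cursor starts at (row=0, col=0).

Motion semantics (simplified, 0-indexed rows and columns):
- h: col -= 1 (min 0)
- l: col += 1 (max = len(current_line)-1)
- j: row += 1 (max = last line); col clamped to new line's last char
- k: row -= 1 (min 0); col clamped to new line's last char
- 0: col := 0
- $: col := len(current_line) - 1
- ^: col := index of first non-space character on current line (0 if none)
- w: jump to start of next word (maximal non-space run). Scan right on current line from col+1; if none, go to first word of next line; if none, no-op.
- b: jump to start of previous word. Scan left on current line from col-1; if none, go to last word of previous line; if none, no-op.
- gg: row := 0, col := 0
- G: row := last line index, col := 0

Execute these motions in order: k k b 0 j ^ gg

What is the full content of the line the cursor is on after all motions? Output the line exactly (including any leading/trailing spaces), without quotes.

After 1 (k): row=0 col=0 char='b'
After 2 (k): row=0 col=0 char='b'
After 3 (b): row=0 col=0 char='b'
After 4 (0): row=0 col=0 char='b'
After 5 (j): row=1 col=0 char='c'
After 6 (^): row=1 col=0 char='c'
After 7 (gg): row=0 col=0 char='b'

Answer: blue blue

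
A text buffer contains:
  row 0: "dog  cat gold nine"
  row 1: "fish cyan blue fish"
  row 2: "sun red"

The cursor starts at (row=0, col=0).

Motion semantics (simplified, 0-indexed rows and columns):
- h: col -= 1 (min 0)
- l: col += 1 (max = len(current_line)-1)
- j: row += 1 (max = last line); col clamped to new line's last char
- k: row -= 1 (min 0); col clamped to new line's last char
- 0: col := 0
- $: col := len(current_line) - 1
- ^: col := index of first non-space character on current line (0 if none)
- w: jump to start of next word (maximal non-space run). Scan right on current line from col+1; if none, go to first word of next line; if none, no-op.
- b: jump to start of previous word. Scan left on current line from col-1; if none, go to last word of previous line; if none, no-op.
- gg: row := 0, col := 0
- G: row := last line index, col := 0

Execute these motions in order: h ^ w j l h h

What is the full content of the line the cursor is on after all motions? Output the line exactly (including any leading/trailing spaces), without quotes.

Answer: fish cyan blue fish

Derivation:
After 1 (h): row=0 col=0 char='d'
After 2 (^): row=0 col=0 char='d'
After 3 (w): row=0 col=5 char='c'
After 4 (j): row=1 col=5 char='c'
After 5 (l): row=1 col=6 char='y'
After 6 (h): row=1 col=5 char='c'
After 7 (h): row=1 col=4 char='_'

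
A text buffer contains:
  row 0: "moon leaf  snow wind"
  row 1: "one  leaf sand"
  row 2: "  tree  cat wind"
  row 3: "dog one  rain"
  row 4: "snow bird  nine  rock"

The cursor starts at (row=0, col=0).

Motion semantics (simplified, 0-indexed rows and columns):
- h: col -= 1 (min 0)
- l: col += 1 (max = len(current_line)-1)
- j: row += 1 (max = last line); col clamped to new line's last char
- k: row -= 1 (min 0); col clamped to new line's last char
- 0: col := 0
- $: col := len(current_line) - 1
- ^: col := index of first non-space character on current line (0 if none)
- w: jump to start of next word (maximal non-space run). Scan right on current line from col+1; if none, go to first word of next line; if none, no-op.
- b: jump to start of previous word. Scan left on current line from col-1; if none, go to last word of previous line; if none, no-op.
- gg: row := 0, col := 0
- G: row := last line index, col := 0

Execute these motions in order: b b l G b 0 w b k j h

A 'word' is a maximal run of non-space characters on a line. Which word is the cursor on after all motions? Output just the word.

After 1 (b): row=0 col=0 char='m'
After 2 (b): row=0 col=0 char='m'
After 3 (l): row=0 col=1 char='o'
After 4 (G): row=4 col=0 char='s'
After 5 (b): row=3 col=9 char='r'
After 6 (0): row=3 col=0 char='d'
After 7 (w): row=3 col=4 char='o'
After 8 (b): row=3 col=0 char='d'
After 9 (k): row=2 col=0 char='_'
After 10 (j): row=3 col=0 char='d'
After 11 (h): row=3 col=0 char='d'

Answer: dog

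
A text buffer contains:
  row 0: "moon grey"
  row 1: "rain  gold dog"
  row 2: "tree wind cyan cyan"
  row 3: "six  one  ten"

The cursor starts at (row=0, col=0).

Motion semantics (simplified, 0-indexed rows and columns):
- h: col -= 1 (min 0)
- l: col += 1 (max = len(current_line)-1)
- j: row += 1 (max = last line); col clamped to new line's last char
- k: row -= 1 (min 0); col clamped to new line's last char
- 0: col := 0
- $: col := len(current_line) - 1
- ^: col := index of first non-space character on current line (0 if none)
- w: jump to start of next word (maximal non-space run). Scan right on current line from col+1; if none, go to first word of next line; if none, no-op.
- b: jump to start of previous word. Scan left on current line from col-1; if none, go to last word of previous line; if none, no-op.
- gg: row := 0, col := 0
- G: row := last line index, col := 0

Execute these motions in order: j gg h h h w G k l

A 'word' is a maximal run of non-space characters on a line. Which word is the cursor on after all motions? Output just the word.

After 1 (j): row=1 col=0 char='r'
After 2 (gg): row=0 col=0 char='m'
After 3 (h): row=0 col=0 char='m'
After 4 (h): row=0 col=0 char='m'
After 5 (h): row=0 col=0 char='m'
After 6 (w): row=0 col=5 char='g'
After 7 (G): row=3 col=0 char='s'
After 8 (k): row=2 col=0 char='t'
After 9 (l): row=2 col=1 char='r'

Answer: tree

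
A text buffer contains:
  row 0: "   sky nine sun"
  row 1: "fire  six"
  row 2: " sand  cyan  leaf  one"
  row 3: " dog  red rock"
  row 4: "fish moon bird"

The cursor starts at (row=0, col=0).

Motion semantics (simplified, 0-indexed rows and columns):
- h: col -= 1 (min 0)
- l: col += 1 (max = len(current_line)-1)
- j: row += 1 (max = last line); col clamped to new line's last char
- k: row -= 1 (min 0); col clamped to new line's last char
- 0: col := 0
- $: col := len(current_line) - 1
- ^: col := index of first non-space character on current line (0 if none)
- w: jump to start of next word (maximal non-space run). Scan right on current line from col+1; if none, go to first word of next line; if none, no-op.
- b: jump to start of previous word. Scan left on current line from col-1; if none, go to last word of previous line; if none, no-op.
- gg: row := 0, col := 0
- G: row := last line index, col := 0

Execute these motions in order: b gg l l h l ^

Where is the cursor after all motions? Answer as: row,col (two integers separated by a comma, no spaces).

Answer: 0,3

Derivation:
After 1 (b): row=0 col=0 char='_'
After 2 (gg): row=0 col=0 char='_'
After 3 (l): row=0 col=1 char='_'
After 4 (l): row=0 col=2 char='_'
After 5 (h): row=0 col=1 char='_'
After 6 (l): row=0 col=2 char='_'
After 7 (^): row=0 col=3 char='s'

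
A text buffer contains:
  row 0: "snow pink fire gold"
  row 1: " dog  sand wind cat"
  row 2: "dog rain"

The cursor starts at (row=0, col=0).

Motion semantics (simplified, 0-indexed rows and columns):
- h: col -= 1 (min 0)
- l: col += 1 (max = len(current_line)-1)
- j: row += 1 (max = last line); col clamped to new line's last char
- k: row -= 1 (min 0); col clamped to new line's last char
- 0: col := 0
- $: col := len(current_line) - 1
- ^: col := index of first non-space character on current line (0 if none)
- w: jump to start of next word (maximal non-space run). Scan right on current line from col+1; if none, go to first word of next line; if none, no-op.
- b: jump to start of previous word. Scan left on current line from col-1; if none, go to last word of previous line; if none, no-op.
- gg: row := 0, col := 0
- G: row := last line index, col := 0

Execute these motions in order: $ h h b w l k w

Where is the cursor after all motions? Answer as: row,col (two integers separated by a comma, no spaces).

After 1 ($): row=0 col=18 char='d'
After 2 (h): row=0 col=17 char='l'
After 3 (h): row=0 col=16 char='o'
After 4 (b): row=0 col=15 char='g'
After 5 (w): row=1 col=1 char='d'
After 6 (l): row=1 col=2 char='o'
After 7 (k): row=0 col=2 char='o'
After 8 (w): row=0 col=5 char='p'

Answer: 0,5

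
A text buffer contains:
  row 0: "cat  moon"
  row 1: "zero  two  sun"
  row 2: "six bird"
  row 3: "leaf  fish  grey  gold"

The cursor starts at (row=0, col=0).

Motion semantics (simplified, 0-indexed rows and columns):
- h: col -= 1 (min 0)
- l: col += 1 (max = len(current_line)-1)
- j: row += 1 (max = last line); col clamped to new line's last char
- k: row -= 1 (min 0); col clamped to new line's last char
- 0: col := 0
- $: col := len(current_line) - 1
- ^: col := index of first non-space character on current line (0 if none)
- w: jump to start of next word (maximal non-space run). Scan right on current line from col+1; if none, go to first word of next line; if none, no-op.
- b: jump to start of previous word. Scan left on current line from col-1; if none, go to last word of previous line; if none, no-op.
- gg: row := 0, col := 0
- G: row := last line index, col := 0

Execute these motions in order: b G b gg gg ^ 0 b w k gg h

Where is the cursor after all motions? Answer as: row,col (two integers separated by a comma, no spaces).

After 1 (b): row=0 col=0 char='c'
After 2 (G): row=3 col=0 char='l'
After 3 (b): row=2 col=4 char='b'
After 4 (gg): row=0 col=0 char='c'
After 5 (gg): row=0 col=0 char='c'
After 6 (^): row=0 col=0 char='c'
After 7 (0): row=0 col=0 char='c'
After 8 (b): row=0 col=0 char='c'
After 9 (w): row=0 col=5 char='m'
After 10 (k): row=0 col=5 char='m'
After 11 (gg): row=0 col=0 char='c'
After 12 (h): row=0 col=0 char='c'

Answer: 0,0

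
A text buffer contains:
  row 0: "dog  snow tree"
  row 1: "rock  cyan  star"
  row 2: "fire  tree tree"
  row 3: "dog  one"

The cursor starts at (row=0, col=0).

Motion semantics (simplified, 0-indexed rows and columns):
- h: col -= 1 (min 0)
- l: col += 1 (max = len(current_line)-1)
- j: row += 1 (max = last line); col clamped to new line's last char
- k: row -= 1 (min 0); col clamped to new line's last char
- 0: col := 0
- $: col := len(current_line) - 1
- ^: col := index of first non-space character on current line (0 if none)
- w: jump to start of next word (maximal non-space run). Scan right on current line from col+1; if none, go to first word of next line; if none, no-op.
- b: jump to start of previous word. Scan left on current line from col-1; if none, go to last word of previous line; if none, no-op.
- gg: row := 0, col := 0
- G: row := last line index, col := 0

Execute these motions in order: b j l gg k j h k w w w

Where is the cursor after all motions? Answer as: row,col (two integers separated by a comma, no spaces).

After 1 (b): row=0 col=0 char='d'
After 2 (j): row=1 col=0 char='r'
After 3 (l): row=1 col=1 char='o'
After 4 (gg): row=0 col=0 char='d'
After 5 (k): row=0 col=0 char='d'
After 6 (j): row=1 col=0 char='r'
After 7 (h): row=1 col=0 char='r'
After 8 (k): row=0 col=0 char='d'
After 9 (w): row=0 col=5 char='s'
After 10 (w): row=0 col=10 char='t'
After 11 (w): row=1 col=0 char='r'

Answer: 1,0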